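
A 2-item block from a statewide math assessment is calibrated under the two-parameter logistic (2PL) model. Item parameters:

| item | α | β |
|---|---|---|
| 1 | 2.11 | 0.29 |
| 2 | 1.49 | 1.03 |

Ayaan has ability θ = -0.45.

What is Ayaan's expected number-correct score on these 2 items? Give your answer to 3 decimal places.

0.273

P(θ) = 1 / (1 + exp(−α(θ − β)))
P_1 = 1/(1+e^{1.5614}) = 0.1734
P_2 = 1/(1+e^{2.2052}) = 0.0993
E[score] = 0.1734 + 0.0993 = 0.2727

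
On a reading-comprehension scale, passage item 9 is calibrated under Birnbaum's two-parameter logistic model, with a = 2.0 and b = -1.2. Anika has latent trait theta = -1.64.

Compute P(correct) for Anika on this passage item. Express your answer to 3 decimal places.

0.293

P(theta) = 1 / (1 + exp(−a(theta − b)))
Exponent: 2.0 × (-1.64 − (-1.2)) = -0.8800
1/(1 + e^{0.8800}) = 0.2932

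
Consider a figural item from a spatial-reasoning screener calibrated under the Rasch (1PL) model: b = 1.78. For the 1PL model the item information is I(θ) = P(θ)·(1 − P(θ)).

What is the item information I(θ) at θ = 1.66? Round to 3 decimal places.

P = 1/(1+e^{0.1200}) = 0.4700
P(1−P) = 0.4700 × 0.5300 = 0.2491
I = P(1−P) = 0.24910

0.249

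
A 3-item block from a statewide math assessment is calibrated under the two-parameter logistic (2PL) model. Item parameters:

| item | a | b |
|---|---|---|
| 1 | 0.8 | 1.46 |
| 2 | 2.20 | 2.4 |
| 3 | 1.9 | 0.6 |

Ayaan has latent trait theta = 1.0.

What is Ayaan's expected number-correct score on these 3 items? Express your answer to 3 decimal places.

1.134

P(theta) = 1 / (1 + exp(−a(theta − b)))
P_1 = 1/(1+e^{0.3680}) = 0.4090
P_2 = 1/(1+e^{3.0800}) = 0.0439
P_3 = 1/(1+e^{-0.7600}) = 0.6814
E[score] = 0.4090 + 0.0439 + 0.6814 = 1.1343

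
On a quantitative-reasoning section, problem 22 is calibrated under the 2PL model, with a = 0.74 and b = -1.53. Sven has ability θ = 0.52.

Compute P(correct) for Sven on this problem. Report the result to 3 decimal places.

0.820

P(θ) = 1 / (1 + exp(−a(θ − b)))
Exponent: 0.74 × (0.52 − (-1.53)) = 1.5170
1/(1 + e^{-1.5170}) = 0.8201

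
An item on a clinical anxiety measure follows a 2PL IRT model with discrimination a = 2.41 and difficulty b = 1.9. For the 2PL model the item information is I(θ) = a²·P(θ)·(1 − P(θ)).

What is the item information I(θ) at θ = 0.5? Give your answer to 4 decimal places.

P = 1/(1+e^{3.3740}) = 0.0331
P(1−P) = 0.0331 × 0.9669 = 0.0320
I = a² × P(1−P) = 2.41² × 0.0320 = 0.18598

0.1860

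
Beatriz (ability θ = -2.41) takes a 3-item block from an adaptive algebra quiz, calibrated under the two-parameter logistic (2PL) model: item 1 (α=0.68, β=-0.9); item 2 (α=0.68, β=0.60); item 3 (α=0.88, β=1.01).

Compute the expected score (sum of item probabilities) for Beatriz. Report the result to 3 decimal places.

P(θ) = 1 / (1 + exp(−α(θ − β)))
P_1 = 1/(1+e^{1.0268}) = 0.2637
P_2 = 1/(1+e^{2.0468}) = 0.1144
P_3 = 1/(1+e^{3.0096}) = 0.0470
E[score] = 0.2637 + 0.1144 + 0.0470 = 0.4251

0.425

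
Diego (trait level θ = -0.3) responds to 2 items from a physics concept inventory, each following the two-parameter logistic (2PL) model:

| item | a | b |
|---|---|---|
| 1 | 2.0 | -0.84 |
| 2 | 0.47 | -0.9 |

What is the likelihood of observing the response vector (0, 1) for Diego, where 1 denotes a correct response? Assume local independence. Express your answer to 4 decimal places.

0.1445

P(θ) = 1 / (1 + exp(−a(θ − b)))
P_1 = 1/(1+e^{-1.0800}) = 0.7465
P_2 = 1/(1+e^{-0.2820}) = 0.5700
L = (1−P_1) × P_2 = 0.2535 × 0.5700 = 0.14451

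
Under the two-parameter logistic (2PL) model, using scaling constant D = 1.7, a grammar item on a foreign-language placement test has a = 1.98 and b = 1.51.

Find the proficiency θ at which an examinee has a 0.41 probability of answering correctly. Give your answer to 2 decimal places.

1.40

P(θ) = 1 / (1 + exp(−D·a(θ − b)))
logit = ln(0.4100/0.5900) = -0.3640
θ = b + logit/(1.7·a) = 1.51 + (-0.3640)/3.3660 = 1.4019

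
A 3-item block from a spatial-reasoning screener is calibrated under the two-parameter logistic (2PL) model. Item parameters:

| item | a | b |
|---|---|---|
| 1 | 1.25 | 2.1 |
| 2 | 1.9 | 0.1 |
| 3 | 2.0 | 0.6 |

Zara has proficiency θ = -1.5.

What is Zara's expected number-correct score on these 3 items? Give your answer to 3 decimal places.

0.071

P(θ) = 1 / (1 + exp(−a(θ − b)))
P_1 = 1/(1+e^{4.5000}) = 0.0110
P_2 = 1/(1+e^{3.0400}) = 0.0457
P_3 = 1/(1+e^{4.2000}) = 0.0148
E[score] = 0.0110 + 0.0457 + 0.0148 = 0.0714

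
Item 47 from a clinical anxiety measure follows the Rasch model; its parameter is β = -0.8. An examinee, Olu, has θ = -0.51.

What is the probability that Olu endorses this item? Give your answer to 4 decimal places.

0.5720

P(θ) = 1 / (1 + exp(−(θ − β)))
Exponent: (-0.51 − (-0.8)) = 0.2900
1/(1 + e^{-0.2900}) = 0.5720
P = 0.5720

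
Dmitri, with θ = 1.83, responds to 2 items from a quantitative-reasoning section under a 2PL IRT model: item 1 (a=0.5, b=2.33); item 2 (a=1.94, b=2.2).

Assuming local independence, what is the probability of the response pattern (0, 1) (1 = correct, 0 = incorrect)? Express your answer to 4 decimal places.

0.1843

P(θ) = 1 / (1 + exp(−a(θ − b)))
P_1 = 1/(1+e^{0.2500}) = 0.4378
P_2 = 1/(1+e^{0.7178}) = 0.3279
L = (1−P_1) × P_2 = 0.5622 × 0.3279 = 0.18433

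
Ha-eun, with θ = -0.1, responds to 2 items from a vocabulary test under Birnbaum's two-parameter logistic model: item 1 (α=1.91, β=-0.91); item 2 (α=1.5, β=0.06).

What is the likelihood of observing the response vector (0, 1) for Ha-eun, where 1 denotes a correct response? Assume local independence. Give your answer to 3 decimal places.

P(θ) = 1 / (1 + exp(−α(θ − β)))
P_1 = 1/(1+e^{-1.5471}) = 0.8245
P_2 = 1/(1+e^{0.2400}) = 0.4403
L = (1−P_1) × P_2 = 0.1755 × 0.4403 = 0.07727

0.077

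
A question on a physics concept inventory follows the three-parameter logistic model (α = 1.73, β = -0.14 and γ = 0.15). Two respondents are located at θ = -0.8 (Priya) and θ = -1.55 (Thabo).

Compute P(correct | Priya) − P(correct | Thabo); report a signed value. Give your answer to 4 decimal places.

0.1375

P(θ) = γ + (1 − γ) · 1 / (1 + exp(−α(θ − β)))
P(Priya) = 0.3557  [exponent -1.1418]
P(Thabo) = 0.2182  [exponent -2.4393]
Difference = 0.3557 − 0.2182 = 0.1375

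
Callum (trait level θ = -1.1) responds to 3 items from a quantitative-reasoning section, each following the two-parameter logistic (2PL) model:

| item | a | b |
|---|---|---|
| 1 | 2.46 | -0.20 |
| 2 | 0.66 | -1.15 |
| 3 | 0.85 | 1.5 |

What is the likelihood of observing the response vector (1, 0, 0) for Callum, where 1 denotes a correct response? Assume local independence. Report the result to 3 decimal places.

0.044

P(θ) = 1 / (1 + exp(−a(θ − b)))
P_1 = 1/(1+e^{2.2140}) = 0.0985
P_2 = 1/(1+e^{-0.0330}) = 0.5082
P_3 = 1/(1+e^{2.2100}) = 0.0989
L = P_1 × (1−P_2) × (1−P_3) = 0.0985 × 0.4918 × 0.9011 = 0.04365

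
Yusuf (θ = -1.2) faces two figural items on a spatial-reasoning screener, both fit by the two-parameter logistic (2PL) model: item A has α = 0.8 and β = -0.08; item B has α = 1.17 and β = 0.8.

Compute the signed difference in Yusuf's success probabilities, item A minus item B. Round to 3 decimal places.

0.202

P(θ) = 1 / (1 + exp(−α(θ − β)))
P_A = 0.2899
P_B = 0.0879
P_A − P_B = 0.2020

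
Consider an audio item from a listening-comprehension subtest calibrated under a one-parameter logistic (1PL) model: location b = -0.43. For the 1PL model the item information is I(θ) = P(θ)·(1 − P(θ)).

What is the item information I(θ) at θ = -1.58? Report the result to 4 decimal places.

0.1827

P = 1/(1+e^{1.1500}) = 0.2405
P(1−P) = 0.2405 × 0.7595 = 0.1827
I = P(1−P) = 0.18265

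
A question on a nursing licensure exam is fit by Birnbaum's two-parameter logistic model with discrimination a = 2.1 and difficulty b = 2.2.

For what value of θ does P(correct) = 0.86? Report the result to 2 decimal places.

P(θ) = 1 / (1 + exp(−a(θ − b)))
logit = ln(0.8600/0.1400) = 1.8153
θ = b + logit/(a) = 2.2 + 1.8153/2.1000 = 3.0644

3.06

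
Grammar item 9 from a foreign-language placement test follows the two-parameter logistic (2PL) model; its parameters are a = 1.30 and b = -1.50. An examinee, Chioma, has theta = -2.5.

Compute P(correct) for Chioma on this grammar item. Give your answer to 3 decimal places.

P(theta) = 1 / (1 + exp(−a(theta − b)))
Exponent: 1.30 × (-2.5 − (-1.50)) = -1.3000
1/(1 + e^{1.3000}) = 0.2142

0.214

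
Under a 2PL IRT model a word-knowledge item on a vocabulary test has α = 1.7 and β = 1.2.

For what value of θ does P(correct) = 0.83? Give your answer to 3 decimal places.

2.133

P(θ) = 1 / (1 + exp(−α(θ − β)))
logit = ln(0.8300/0.1700) = 1.5856
θ = β + logit/(α) = 1.2 + 1.5856/1.7000 = 2.1327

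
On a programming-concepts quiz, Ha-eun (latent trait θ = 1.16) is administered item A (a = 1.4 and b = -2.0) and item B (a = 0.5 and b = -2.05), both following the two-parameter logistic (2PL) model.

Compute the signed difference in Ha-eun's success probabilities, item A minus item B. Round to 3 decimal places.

P(θ) = 1 / (1 + exp(−a(θ − b)))
P_A = 0.9882
P_B = 0.8327
P_A − P_B = 0.1554

0.155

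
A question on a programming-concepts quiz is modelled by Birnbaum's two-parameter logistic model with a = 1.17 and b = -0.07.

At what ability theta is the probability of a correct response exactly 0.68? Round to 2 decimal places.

P(theta) = 1 / (1 + exp(−a(theta − b)))
logit = ln(0.6800/0.3200) = 0.7538
theta = b + logit/(a) = -0.07 + 0.7538/1.1700 = 0.5742

0.57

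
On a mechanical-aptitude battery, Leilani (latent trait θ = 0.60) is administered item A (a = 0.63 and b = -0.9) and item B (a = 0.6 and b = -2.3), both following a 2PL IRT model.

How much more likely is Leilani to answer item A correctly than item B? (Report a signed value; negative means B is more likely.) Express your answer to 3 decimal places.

-0.131

P(θ) = 1 / (1 + exp(−a(θ − b)))
P_A = 0.7201
P_B = 0.8507
P_A − P_B = -0.1306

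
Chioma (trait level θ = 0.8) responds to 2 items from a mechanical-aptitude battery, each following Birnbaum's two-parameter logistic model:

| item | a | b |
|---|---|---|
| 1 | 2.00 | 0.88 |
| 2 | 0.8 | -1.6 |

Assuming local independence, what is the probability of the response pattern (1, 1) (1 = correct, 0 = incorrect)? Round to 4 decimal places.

0.4013

P(θ) = 1 / (1 + exp(−a(θ − b)))
P_1 = 1/(1+e^{0.1600}) = 0.4601
P_2 = 1/(1+e^{-1.9200}) = 0.8721
L = P_1 × P_2 = 0.4601 × 0.8721 = 0.40126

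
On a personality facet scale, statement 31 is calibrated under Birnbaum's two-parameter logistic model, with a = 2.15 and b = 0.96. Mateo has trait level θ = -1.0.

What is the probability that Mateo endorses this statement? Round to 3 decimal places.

0.015

P(θ) = 1 / (1 + exp(−a(θ − b)))
Exponent: 2.15 × (-1.0 − 0.96) = -4.2140
1/(1 + e^{4.2140}) = 0.0146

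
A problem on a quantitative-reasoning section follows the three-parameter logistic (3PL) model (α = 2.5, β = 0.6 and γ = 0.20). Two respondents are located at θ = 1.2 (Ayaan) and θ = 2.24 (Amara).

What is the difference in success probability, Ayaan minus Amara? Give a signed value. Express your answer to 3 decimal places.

-0.133

P(θ) = γ + (1 − γ) · 1 / (1 + exp(−α(θ − β)))
P(Ayaan) = 0.8541  [exponent 1.5000]
P(Amara) = 0.9870  [exponent 4.1000]
Difference = 0.8541 − 0.9870 = -0.1329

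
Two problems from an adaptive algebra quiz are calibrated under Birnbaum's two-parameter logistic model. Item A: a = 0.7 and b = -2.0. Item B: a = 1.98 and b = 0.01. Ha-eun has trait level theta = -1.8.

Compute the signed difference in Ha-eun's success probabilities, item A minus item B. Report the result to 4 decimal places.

P(theta) = 1 / (1 + exp(−a(theta − b)))
P_A = 0.5349
P_B = 0.0270
P_A − P_B = 0.5079

0.5079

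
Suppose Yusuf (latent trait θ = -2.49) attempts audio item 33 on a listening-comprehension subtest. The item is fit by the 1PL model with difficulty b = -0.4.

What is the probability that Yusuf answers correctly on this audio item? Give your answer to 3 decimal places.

P(θ) = 1 / (1 + exp(−(θ − b)))
Exponent: (-2.49 − (-0.4)) = -2.0900
1/(1 + e^{2.0900}) = 0.1101
P = 0.1101

0.110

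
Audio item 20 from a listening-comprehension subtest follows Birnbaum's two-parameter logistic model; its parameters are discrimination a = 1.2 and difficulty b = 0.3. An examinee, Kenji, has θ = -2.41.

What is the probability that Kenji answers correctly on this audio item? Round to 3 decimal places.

P(θ) = 1 / (1 + exp(−a(θ − b)))
Exponent: 1.2 × (-2.41 − 0.3) = -3.2520
1/(1 + e^{3.2520}) = 0.0373

0.037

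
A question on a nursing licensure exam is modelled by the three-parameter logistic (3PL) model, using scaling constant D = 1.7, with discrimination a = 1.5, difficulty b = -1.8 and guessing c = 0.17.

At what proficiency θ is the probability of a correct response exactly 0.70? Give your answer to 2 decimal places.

P(θ) = c + (1 − c) · 1 / (1 + exp(−D·a(θ − b)))
Remove guessing floor: (0.70 − 0.17)/(1 − 0.17) = 0.6386
logit = ln(0.6386/0.3614) = 0.5691
θ = b + logit/(1.7·a) = -1.8 + 0.5691/2.5500 = -1.5768

-1.58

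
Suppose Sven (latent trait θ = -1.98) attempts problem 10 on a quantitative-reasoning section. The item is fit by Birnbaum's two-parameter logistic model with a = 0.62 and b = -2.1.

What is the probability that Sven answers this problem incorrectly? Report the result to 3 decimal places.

P(θ) = 1 / (1 + exp(−a(θ − b)))
Exponent: 0.62 × (-1.98 − (-2.1)) = 0.0744
1/(1 + e^{-0.0744}) = 0.5186
P(incorrect) = 1 − 0.5186 = 0.4814

0.481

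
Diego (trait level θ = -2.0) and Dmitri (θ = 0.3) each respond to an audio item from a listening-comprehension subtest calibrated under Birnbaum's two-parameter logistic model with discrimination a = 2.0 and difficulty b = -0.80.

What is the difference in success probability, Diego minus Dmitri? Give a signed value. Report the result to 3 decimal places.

-0.817

P(θ) = 1 / (1 + exp(−a(θ − b)))
P(Diego) = 0.0832  [exponent -2.4000]
P(Dmitri) = 0.9002  [exponent 2.2000]
Difference = 0.0832 − 0.9002 = -0.8171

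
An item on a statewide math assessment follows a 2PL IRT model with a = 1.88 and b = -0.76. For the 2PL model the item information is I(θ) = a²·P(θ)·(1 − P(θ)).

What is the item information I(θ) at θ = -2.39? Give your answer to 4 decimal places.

0.1506

P = 1/(1+e^{3.0644}) = 0.0446
P(1−P) = 0.0446 × 0.9554 = 0.0426
I = a² × P(1−P) = 1.88² × 0.0426 = 0.15060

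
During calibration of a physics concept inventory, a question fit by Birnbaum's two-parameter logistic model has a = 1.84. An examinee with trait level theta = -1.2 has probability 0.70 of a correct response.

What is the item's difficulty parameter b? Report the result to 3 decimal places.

P(theta) = 1 / (1 + exp(−a(theta − b)))
logit(0.70) = ln(0.70/0.30) = 0.8473
b = theta − logit/(a) = -1.2 − 0.8473/1.8400 = -1.6605

-1.660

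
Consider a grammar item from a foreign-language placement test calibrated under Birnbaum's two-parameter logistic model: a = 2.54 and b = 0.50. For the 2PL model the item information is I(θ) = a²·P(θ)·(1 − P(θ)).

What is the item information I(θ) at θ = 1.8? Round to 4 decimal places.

0.2209

P = 1/(1+e^{-3.3020}) = 0.9645
P(1−P) = 0.9645 × 0.0355 = 0.0342
I = a² × P(1−P) = 2.54² × 0.0342 = 0.22092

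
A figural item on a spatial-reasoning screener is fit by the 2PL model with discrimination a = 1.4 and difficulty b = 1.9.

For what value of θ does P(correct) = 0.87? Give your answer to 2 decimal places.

P(θ) = 1 / (1 + exp(−a(θ − b)))
logit = ln(0.8700/0.1300) = 1.9010
θ = b + logit/(a) = 1.9 + 1.9010/1.4000 = 3.2578

3.26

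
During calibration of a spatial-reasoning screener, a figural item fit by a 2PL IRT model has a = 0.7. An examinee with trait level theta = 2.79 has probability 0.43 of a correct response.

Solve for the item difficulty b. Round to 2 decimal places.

3.19

P(theta) = 1 / (1 + exp(−a(theta − b)))
logit(0.43) = ln(0.43/0.57) = -0.2819
b = theta − logit/(a) = 2.79 − (-0.2819)/0.7000 = 3.1926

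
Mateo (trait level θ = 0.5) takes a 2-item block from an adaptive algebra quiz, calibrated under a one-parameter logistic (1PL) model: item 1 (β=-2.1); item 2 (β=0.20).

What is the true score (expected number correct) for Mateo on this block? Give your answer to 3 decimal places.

P(θ) = 1 / (1 + exp(−(θ − β)))
P_1 = 1/(1+e^{-2.6000}) = 0.9309
P_2 = 1/(1+e^{-0.3000}) = 0.5744
E[score] = 0.9309 + 0.5744 = 1.5053

1.505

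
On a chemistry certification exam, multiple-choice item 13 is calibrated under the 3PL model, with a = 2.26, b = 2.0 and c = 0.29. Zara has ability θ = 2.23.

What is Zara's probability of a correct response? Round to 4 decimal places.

0.7352

P(θ) = c + (1 − c) · 1 / (1 + exp(−a(θ − b)))
Exponent: 2.26 × (2.23 − 2.0) = 0.5198
1/(1 + e^{-0.5198}) = 0.6271
P = 0.29 + 0.71 × 0.6271 = 0.7352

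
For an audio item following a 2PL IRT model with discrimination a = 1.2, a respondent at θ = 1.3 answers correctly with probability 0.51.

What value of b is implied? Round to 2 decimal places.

P(θ) = 1 / (1 + exp(−a(θ − b)))
logit(0.51) = ln(0.51/0.49) = 0.0400
b = θ − logit/(a) = 1.3 − 0.0400/1.2000 = 1.2667

1.27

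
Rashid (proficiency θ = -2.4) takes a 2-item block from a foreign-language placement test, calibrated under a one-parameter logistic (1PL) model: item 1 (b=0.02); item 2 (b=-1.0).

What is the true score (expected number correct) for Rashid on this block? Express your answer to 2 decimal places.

P(θ) = 1 / (1 + exp(−(θ − b)))
P_1 = 1/(1+e^{2.4200}) = 0.0817
P_2 = 1/(1+e^{1.4000}) = 0.1978
E[score] = 0.0817 + 0.1978 = 0.2795

0.28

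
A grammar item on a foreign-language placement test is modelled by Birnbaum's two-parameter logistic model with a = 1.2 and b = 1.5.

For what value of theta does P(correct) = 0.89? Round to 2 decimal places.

P(theta) = 1 / (1 + exp(−a(theta − b)))
logit = ln(0.8900/0.1100) = 2.0907
theta = b + logit/(a) = 1.5 + 2.0907/1.2000 = 3.2423

3.24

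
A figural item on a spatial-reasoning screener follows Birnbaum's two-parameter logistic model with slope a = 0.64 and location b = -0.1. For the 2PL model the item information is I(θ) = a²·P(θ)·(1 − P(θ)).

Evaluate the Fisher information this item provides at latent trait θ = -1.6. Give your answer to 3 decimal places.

0.082

P = 1/(1+e^{0.9600}) = 0.2769
P(1−P) = 0.2769 × 0.7231 = 0.2002
I = a² × P(1−P) = 0.64² × 0.2002 = 0.08201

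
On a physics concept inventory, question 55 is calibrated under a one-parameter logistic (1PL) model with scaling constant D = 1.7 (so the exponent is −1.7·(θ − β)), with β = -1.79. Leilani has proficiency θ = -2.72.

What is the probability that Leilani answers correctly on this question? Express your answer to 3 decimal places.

P(θ) = 1 / (1 + exp(−D·(θ − β)))
Exponent: 1.7 × (-2.72 − (-1.79)) = -1.5810
1/(1 + e^{1.5810}) = 0.1707
P = 0.1707

0.171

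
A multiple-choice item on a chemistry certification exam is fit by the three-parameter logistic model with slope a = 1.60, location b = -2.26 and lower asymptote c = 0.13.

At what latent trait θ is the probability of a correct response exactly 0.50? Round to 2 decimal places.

-2.45

P(θ) = c + (1 − c) · 1 / (1 + exp(−a(θ − b)))
Remove guessing floor: (0.50 − 0.13)/(1 − 0.13) = 0.4253
logit = ln(0.4253/0.5747) = -0.3011
θ = b + logit/(a) = -2.26 + (-0.3011)/1.6000 = -2.4482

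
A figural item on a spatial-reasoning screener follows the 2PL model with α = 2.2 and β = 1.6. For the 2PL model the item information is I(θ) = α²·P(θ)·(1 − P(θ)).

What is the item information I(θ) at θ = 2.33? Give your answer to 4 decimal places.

0.6738

P = 1/(1+e^{-1.6060}) = 0.8329
P(1−P) = 0.8329 × 0.1671 = 0.1392
I = α² × P(1−P) = 2.2² × 0.1392 = 0.67376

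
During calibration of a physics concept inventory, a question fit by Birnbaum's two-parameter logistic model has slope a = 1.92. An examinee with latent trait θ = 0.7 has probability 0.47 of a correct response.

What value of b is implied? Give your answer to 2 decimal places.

0.76

P(θ) = 1 / (1 + exp(−a(θ − b)))
logit(0.47) = ln(0.47/0.53) = -0.1201
b = θ − logit/(a) = 0.7 − (-0.1201)/1.9200 = 0.7626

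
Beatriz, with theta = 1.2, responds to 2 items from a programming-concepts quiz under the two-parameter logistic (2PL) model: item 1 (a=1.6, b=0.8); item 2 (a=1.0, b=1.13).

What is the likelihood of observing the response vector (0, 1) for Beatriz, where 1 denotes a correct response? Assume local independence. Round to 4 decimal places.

0.1787

P(theta) = 1 / (1 + exp(−a(theta − b)))
P_1 = 1/(1+e^{-0.6400}) = 0.6548
P_2 = 1/(1+e^{-0.0700}) = 0.5175
L = (1−P_1) × P_2 = 0.3452 × 0.5175 = 0.17866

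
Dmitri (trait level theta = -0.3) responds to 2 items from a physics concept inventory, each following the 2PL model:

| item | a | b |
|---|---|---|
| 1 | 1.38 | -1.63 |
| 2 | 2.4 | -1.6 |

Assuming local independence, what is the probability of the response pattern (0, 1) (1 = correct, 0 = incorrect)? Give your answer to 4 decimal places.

P(theta) = 1 / (1 + exp(−a(theta − b)))
P_1 = 1/(1+e^{-1.8354}) = 0.8624
P_2 = 1/(1+e^{-3.1200}) = 0.9577
L = (1−P_1) × P_2 = 0.1376 × 0.9577 = 0.13178

0.1318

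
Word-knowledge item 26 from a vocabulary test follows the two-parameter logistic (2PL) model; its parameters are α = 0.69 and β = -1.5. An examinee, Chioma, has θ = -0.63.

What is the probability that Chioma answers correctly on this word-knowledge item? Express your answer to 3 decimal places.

P(θ) = 1 / (1 + exp(−α(θ − β)))
Exponent: 0.69 × (-0.63 − (-1.5)) = 0.6003
1/(1 + e^{-0.6003}) = 0.6457

0.646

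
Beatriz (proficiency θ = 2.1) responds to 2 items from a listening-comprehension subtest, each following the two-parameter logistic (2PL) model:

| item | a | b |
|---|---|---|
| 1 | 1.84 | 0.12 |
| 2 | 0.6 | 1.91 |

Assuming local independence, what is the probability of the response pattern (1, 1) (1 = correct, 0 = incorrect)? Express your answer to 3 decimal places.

0.515

P(θ) = 1 / (1 + exp(−a(θ − b)))
P_1 = 1/(1+e^{-3.6432}) = 0.9745
P_2 = 1/(1+e^{-0.1140}) = 0.5285
L = P_1 × P_2 = 0.9745 × 0.5285 = 0.51499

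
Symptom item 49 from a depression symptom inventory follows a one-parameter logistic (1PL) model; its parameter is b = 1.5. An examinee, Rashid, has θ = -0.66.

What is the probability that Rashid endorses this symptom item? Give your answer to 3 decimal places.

P(θ) = 1 / (1 + exp(−(θ − b)))
Exponent: (-0.66 − 1.5) = -2.1600
1/(1 + e^{2.1600}) = 0.1034
P = 0.1034

0.103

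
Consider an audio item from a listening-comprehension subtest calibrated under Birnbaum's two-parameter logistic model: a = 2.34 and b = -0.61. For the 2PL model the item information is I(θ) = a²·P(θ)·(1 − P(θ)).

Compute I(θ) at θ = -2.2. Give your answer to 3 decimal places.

P = 1/(1+e^{3.7206}) = 0.0236
P(1−P) = 0.0236 × 0.9764 = 0.0231
I = a² × P(1−P) = 2.34² × 0.0231 = 0.12642

0.126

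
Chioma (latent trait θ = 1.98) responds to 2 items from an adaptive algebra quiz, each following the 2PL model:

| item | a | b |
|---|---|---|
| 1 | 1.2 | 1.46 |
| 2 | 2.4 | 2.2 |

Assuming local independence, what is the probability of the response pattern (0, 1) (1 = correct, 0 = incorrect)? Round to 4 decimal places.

0.1294

P(θ) = 1 / (1 + exp(−a(θ − b)))
P_1 = 1/(1+e^{-0.6240}) = 0.6511
P_2 = 1/(1+e^{0.5280}) = 0.3710
L = (1−P_1) × P_2 = 0.3489 × 0.3710 = 0.12943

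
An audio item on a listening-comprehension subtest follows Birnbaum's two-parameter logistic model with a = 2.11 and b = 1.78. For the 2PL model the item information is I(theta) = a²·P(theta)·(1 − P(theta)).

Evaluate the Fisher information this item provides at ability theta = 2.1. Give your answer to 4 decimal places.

P = 1/(1+e^{-0.6752}) = 0.6627
P(1−P) = 0.6627 × 0.3373 = 0.2235
I = a² × P(1−P) = 2.11² × 0.2235 = 0.99522

0.9952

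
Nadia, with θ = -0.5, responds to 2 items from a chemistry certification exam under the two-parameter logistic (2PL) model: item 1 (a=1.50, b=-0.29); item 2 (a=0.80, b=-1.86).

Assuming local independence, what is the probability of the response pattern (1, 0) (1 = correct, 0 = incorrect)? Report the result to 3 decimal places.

0.106

P(θ) = 1 / (1 + exp(−a(θ − b)))
P_1 = 1/(1+e^{0.3150}) = 0.4219
P_2 = 1/(1+e^{-1.0880}) = 0.7480
L = P_1 × (1−P_2) = 0.4219 × 0.2520 = 0.10632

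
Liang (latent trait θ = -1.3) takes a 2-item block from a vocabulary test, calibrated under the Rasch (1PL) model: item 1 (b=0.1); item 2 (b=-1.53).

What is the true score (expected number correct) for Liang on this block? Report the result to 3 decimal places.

0.755

P(θ) = 1 / (1 + exp(−(θ − b)))
P_1 = 1/(1+e^{1.4000}) = 0.1978
P_2 = 1/(1+e^{-0.2300}) = 0.5572
E[score] = 0.1978 + 0.5572 = 0.7551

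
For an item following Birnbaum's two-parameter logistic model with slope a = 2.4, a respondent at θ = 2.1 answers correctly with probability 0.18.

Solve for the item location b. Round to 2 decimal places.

P(θ) = 1 / (1 + exp(−a(θ − b)))
logit(0.18) = ln(0.18/0.82) = -1.5163
b = θ − logit/(a) = 2.1 − (-1.5163)/2.4000 = 2.7318

2.73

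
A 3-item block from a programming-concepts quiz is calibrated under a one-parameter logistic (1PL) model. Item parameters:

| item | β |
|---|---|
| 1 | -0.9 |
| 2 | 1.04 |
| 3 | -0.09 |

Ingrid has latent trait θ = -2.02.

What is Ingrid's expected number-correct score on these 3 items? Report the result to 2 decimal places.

P(θ) = 1 / (1 + exp(−(θ − β)))
P_1 = 1/(1+e^{1.1200}) = 0.2460
P_2 = 1/(1+e^{3.0600}) = 0.0448
P_3 = 1/(1+e^{1.9300}) = 0.1268
E[score] = 0.2460 + 0.0448 + 0.1268 = 0.4175

0.42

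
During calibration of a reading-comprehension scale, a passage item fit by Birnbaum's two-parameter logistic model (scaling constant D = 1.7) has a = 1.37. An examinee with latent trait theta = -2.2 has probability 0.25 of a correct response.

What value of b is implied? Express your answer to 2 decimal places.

P(theta) = 1 / (1 + exp(−D·a(theta − b)))
logit(0.25) = ln(0.25/0.75) = -1.0986
b = theta − logit/(1.7·a) = -2.2 − (-1.0986)/2.3290 = -1.7283

-1.73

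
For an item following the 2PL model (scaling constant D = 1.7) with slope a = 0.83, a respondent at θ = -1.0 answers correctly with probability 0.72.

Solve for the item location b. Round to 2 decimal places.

-1.67

P(θ) = 1 / (1 + exp(−D·a(θ − b)))
logit(0.72) = ln(0.72/0.28) = 0.9445
b = θ − logit/(1.7·a) = -1.0 − 0.9445/1.4110 = -1.6694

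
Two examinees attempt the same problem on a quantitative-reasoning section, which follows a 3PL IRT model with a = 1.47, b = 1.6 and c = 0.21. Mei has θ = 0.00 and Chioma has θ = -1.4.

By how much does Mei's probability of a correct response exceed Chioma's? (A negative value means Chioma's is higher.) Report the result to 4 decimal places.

P(θ) = c + (1 − c) · 1 / (1 + exp(−a(θ − b)))
P(Mei) = 0.2787  [exponent -2.3520]
P(Chioma) = 0.2195  [exponent -4.4100]
Difference = 0.2787 − 0.2195 = 0.0592

0.0592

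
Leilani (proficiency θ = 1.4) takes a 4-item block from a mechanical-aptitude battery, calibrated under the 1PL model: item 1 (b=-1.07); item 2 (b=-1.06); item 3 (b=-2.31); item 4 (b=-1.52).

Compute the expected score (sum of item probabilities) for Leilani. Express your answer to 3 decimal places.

3.768

P(θ) = 1 / (1 + exp(−(θ − b)))
P_1 = 1/(1+e^{-2.4700}) = 0.9220
P_2 = 1/(1+e^{-2.4600}) = 0.9213
P_3 = 1/(1+e^{-3.7100}) = 0.9761
P_4 = 1/(1+e^{-2.9200}) = 0.9488
E[score] = 0.9220 + 0.9213 + 0.9761 + 0.9488 = 3.7682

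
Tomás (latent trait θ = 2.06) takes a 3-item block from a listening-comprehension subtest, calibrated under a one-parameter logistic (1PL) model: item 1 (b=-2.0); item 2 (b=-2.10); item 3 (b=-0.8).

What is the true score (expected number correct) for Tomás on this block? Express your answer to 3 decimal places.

2.914

P(θ) = 1 / (1 + exp(−(θ − b)))
P_1 = 1/(1+e^{-4.0600}) = 0.9830
P_2 = 1/(1+e^{-4.1600}) = 0.9846
P_3 = 1/(1+e^{-2.8600}) = 0.9458
E[score] = 0.9830 + 0.9846 + 0.9458 = 2.9135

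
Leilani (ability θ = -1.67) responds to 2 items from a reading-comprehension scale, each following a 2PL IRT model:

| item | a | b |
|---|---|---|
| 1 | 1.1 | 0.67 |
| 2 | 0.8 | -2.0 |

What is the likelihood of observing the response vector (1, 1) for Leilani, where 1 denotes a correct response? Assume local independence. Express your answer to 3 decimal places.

P(θ) = 1 / (1 + exp(−a(θ − b)))
P_1 = 1/(1+e^{2.5740}) = 0.0708
P_2 = 1/(1+e^{-0.2640}) = 0.5656
L = P_1 × P_2 = 0.0708 × 0.5656 = 0.04006

0.040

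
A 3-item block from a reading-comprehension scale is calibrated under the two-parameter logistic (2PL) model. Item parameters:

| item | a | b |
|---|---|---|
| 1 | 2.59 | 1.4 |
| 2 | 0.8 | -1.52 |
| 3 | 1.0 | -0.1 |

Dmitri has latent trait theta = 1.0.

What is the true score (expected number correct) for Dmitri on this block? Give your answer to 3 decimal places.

1.895

P(theta) = 1 / (1 + exp(−a(theta − b)))
P_1 = 1/(1+e^{1.0360}) = 0.2619
P_2 = 1/(1+e^{-2.0160}) = 0.8825
P_3 = 1/(1+e^{-1.1000}) = 0.7503
E[score] = 0.2619 + 0.8825 + 0.7503 = 1.8946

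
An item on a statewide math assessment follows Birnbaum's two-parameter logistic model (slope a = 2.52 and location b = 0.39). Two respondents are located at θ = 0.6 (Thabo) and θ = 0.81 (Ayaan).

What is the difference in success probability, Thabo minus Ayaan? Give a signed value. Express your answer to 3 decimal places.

P(θ) = 1 / (1 + exp(−a(θ − b)))
P(Thabo) = 0.6293  [exponent 0.5292]
P(Ayaan) = 0.7424  [exponent 1.0584]
Difference = 0.6293 − 0.7424 = -0.1131

-0.113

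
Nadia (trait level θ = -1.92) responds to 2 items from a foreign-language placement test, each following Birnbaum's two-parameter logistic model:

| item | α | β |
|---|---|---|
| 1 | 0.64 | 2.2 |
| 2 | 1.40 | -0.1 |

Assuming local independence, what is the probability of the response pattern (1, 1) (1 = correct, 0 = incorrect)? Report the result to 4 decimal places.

0.0048

P(θ) = 1 / (1 + exp(−α(θ − β)))
P_1 = 1/(1+e^{2.6368}) = 0.0668
P_2 = 1/(1+e^{2.5480}) = 0.0726
L = P_1 × P_2 = 0.0668 × 0.0726 = 0.00485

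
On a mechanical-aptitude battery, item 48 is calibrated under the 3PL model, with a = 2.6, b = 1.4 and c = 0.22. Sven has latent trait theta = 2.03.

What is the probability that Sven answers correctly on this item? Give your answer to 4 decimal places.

P(theta) = c + (1 − c) · 1 / (1 + exp(−a(theta − b)))
Exponent: 2.6 × (2.03 − 1.4) = 1.6380
1/(1 + e^{-1.6380}) = 0.8373
P = 0.22 + 0.78 × 0.8373 = 0.8731

0.8731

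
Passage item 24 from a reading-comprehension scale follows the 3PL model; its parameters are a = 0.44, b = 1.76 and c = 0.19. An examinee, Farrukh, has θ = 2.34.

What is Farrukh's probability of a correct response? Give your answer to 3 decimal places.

P(θ) = c + (1 − c) · 1 / (1 + exp(−a(θ − b)))
Exponent: 0.44 × (2.34 − 1.76) = 0.2552
1/(1 + e^{-0.2552}) = 0.5635
P = 0.19 + 0.81 × 0.5635 = 0.6464

0.646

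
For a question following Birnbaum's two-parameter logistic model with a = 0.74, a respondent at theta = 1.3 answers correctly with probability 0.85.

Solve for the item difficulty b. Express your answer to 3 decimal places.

-1.044

P(theta) = 1 / (1 + exp(−a(theta − b)))
logit(0.85) = ln(0.85/0.15) = 1.7346
b = theta − logit/(a) = 1.3 − 1.7346/0.7400 = -1.0441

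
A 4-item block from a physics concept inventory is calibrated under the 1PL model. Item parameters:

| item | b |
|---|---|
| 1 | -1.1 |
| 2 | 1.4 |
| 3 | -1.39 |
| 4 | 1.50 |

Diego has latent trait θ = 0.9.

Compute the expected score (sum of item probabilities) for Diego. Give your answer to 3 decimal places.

P(θ) = 1 / (1 + exp(−(θ − b)))
P_1 = 1/(1+e^{-2.0000}) = 0.8808
P_2 = 1/(1+e^{0.5000}) = 0.3775
P_3 = 1/(1+e^{-2.2900}) = 0.9080
P_4 = 1/(1+e^{0.6000}) = 0.3543
E[score] = 0.8808 + 0.3775 + 0.9080 + 0.3543 = 2.5207

2.521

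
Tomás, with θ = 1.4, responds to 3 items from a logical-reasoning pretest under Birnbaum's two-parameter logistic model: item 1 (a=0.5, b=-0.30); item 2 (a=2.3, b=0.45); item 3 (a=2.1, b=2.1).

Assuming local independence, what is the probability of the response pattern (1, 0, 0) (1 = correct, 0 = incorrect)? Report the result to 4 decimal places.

P(θ) = 1 / (1 + exp(−a(θ − b)))
P_1 = 1/(1+e^{-0.8500}) = 0.7006
P_2 = 1/(1+e^{-2.1850}) = 0.8989
P_3 = 1/(1+e^{1.4700}) = 0.1869
L = P_1 × (1−P_2) × (1−P_3) = 0.7006 × 0.1011 × 0.8131 = 0.05759

0.0576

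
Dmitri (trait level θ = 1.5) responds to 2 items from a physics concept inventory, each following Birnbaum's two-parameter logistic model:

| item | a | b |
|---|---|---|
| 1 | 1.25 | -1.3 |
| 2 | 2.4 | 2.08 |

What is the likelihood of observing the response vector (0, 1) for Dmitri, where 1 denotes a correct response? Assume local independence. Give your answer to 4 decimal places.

P(θ) = 1 / (1 + exp(−a(θ − b)))
P_1 = 1/(1+e^{-3.5000}) = 0.9707
P_2 = 1/(1+e^{1.3920}) = 0.1991
L = (1−P_1) × P_2 = 0.0293 × 0.1991 = 0.00584

0.0058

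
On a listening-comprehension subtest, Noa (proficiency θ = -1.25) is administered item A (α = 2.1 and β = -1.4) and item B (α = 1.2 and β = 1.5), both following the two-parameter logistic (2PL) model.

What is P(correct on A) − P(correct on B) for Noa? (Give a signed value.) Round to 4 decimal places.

0.5425

P(θ) = 1 / (1 + exp(−α(θ − β)))
P_A = 0.5781
P_B = 0.0356
P_A − P_B = 0.5425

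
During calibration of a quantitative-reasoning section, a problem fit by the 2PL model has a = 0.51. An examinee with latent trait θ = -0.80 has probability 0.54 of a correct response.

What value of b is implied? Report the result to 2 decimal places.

-1.11

P(θ) = 1 / (1 + exp(−a(θ − b)))
logit(0.54) = ln(0.54/0.46) = 0.1603
b = θ − logit/(a) = -0.80 − 0.1603/0.5100 = -1.1144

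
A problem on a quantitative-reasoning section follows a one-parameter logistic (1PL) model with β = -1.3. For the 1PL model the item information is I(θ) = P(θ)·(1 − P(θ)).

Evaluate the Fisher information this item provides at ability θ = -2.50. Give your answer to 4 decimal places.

P = 1/(1+e^{1.2000}) = 0.2315
P(1−P) = 0.2315 × 0.7685 = 0.1779
I = P(1−P) = 0.17789

0.1779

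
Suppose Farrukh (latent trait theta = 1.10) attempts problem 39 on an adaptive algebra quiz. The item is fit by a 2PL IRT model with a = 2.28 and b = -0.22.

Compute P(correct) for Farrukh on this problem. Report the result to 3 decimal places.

P(theta) = 1 / (1 + exp(−a(theta − b)))
Exponent: 2.28 × (1.10 − (-0.22)) = 3.0096
1/(1 + e^{-3.0096}) = 0.9530

0.953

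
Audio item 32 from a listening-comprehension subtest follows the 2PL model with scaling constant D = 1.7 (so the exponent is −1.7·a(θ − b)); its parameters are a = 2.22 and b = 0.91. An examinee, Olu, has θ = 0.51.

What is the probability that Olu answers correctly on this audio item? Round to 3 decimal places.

0.181

P(θ) = 1 / (1 + exp(−D·a(θ − b)))
Exponent: 1.7 × 2.22 × (0.51 − 0.91) = -1.5096
1/(1 + e^{1.5096}) = 0.1810
P = 0.1810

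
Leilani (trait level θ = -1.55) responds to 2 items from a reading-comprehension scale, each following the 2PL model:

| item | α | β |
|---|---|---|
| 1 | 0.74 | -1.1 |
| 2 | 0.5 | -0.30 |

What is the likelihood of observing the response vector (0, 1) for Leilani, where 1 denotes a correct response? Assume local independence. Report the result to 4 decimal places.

P(θ) = 1 / (1 + exp(−α(θ − β)))
P_1 = 1/(1+e^{0.3330}) = 0.4175
P_2 = 1/(1+e^{0.6250}) = 0.3486
L = (1−P_1) × P_2 = 0.5825 × 0.3486 = 0.20308

0.2031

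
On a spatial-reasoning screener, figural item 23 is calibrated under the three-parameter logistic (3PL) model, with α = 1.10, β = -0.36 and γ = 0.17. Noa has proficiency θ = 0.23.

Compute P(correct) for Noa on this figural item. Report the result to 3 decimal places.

P(θ) = γ + (1 − γ) · 1 / (1 + exp(−α(θ − β)))
Exponent: 1.10 × (0.23 − (-0.36)) = 0.6490
1/(1 + e^{-0.6490}) = 0.6568
P = 0.17 + 0.83 × 0.6568 = 0.7151

0.715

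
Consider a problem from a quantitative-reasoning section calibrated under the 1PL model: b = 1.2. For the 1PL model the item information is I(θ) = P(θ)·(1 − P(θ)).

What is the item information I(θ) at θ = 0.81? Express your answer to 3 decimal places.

0.241

P = 1/(1+e^{0.3900}) = 0.4037
P(1−P) = 0.4037 × 0.5963 = 0.2407
I = P(1−P) = 0.24073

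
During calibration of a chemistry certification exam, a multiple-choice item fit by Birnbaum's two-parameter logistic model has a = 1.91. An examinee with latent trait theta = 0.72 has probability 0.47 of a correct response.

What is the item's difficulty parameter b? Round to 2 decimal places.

P(theta) = 1 / (1 + exp(−a(theta − b)))
logit(0.47) = ln(0.47/0.53) = -0.1201
b = theta − logit/(a) = 0.72 − (-0.1201)/1.9100 = 0.7829

0.78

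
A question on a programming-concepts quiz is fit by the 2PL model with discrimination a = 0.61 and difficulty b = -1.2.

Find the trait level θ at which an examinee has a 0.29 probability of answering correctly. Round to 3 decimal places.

-2.668

P(θ) = 1 / (1 + exp(−a(θ − b)))
logit = ln(0.2900/0.7100) = -0.8954
θ = b + logit/(a) = -1.2 + (-0.8954)/0.6100 = -2.6678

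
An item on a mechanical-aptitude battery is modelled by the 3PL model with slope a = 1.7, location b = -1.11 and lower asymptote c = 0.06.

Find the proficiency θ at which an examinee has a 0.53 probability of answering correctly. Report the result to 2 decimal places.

-1.11

P(θ) = c + (1 − c) · 1 / (1 + exp(−a(θ − b)))
Remove guessing floor: (0.53 − 0.06)/(1 − 0.06) = 0.5000
logit = ln(0.5000/0.5000) = 0.0000
θ = b + logit/(a) = -1.11 + 0.0000/1.7000 = -1.1100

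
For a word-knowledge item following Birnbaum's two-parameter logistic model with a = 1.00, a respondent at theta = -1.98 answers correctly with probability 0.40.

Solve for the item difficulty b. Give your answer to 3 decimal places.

-1.575

P(theta) = 1 / (1 + exp(−a(theta − b)))
logit(0.40) = ln(0.40/0.60) = -0.4055
b = theta − logit/(a) = -1.98 − (-0.4055)/1.0000 = -1.5745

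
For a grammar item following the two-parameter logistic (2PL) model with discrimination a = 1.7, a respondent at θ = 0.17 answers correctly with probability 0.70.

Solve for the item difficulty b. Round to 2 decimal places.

-0.33

P(θ) = 1 / (1 + exp(−a(θ − b)))
logit(0.70) = ln(0.70/0.30) = 0.8473
b = θ − logit/(a) = 0.17 − 0.8473/1.7000 = -0.3284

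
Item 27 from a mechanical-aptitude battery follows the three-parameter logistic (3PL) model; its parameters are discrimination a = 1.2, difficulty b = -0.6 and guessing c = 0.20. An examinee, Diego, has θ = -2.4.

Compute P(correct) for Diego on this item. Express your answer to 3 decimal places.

P(θ) = c + (1 − c) · 1 / (1 + exp(−a(θ − b)))
Exponent: 1.2 × (-2.4 − (-0.6)) = -2.1600
1/(1 + e^{2.1600}) = 0.1034
P = 0.20 + 0.80 × 0.1034 = 0.2827

0.283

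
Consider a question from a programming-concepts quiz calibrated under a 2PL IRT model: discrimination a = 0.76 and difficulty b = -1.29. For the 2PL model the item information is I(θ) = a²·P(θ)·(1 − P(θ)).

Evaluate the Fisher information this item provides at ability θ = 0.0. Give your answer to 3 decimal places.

P = 1/(1+e^{-0.9804}) = 0.7272
P(1−P) = 0.7272 × 0.2728 = 0.1984
I = a² × P(1−P) = 0.76² × 0.1984 = 0.11459

0.115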